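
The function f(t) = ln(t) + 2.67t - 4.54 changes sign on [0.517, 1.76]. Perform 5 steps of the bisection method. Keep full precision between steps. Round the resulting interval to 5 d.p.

f(0.517000) = -3.819322, f(1.760000) = 0.724514 (opposite signs)
step 1: m = 1.138500, f(m) = -1.370493 < 0 → root in [1.138500, 1.760000]
step 2: m = 1.449250, f(m) = -0.299456 < 0 → root in [1.449250, 1.760000]
step 3: m = 1.604625, f(m) = 0.217239 > 0 → root in [1.449250, 1.604625]
step 4: m = 1.526938, f(m) = -0.039813 < 0 → root in [1.526938, 1.604625]
step 5: m = 1.565781, f(m) = 0.089021 > 0 → root in [1.526938, 1.565781]

[1.52694, 1.56578]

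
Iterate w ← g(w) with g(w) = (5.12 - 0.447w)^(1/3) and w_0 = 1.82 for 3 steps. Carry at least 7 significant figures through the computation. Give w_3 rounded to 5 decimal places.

1.63714

w_1 = g(1.820000) = 1.626947
w_2 = g(1.626947) = 1.637743
w_3 = g(1.637743) = 1.637143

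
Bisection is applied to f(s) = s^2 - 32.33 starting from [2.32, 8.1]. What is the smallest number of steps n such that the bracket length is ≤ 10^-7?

26

Initial width b − a = 8.1 − 2.32 = 5.780000.
After n steps the width is (b−a)/2^n; need (b−a)/2^n ≤ 10^-7.
So n ≥ log₂(5.780000/10^-7) = log₂(57800000.0000) ≈ 25.7846.
Hence n = 26.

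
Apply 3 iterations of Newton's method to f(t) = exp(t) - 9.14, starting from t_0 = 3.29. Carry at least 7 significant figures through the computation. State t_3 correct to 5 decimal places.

2.21550

Newton update: t ← t − f(t)/f'(t).
f'(t) = exp(t)
t_0 = 3.290000: f = 17.702864, f' = 26.842864 → t_1 = 3.290000 - (17.702864)/(26.842864) = 2.630500
t_1 = 2.630500: f = 4.740711, f' = 13.880711 → t_2 = 2.630500 - (4.740711)/(13.880711) = 2.288968
t_2 = 2.288968: f = 0.724751, f' = 9.864751 → t_3 = 2.288968 - (0.724751)/(9.864751) = 2.215499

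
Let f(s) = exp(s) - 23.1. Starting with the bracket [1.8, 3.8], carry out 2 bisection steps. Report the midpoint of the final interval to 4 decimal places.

f(1.800000) = -17.050353, f(3.800000) = 21.601184 (opposite signs)
step 1: m = 2.800000, f(m) = -6.655353 < 0 → root in [2.800000, 3.800000]
step 2: m = 3.300000, f(m) = 4.012639 > 0 → root in [2.800000, 3.300000]
Midpoint of [2.800000, 3.300000] = 3.050000

3.0500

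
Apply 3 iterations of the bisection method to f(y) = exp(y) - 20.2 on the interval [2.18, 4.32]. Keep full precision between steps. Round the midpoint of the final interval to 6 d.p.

3.116250

f(2.180000) = -11.353694, f(4.320000) = 54.988628 (opposite signs)
step 1: m = 3.250000, f(m) = 5.590340 > 0 → root in [2.180000, 3.250000]
step 2: m = 2.715000, f(m) = -5.095390 < 0 → root in [2.715000, 3.250000]
step 3: m = 2.982500, f(m) = -0.462902 < 0 → root in [2.982500, 3.250000]
Midpoint of [2.982500, 3.250000] = 3.116250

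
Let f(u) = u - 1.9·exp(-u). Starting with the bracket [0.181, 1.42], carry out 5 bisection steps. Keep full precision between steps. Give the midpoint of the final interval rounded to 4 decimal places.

0.8199

f(0.181000) = -1.404427, f(1.420000) = 0.960743 (opposite signs)
step 1: m = 0.800500, f(m) = -0.052798 < 0 → root in [0.800500, 1.420000]
step 2: m = 1.110250, f(m) = 0.484244 > 0 → root in [0.800500, 1.110250]
step 3: m = 0.955375, f(m) = 0.224506 > 0 → root in [0.800500, 0.955375]
step 4: m = 0.877938, f(m) = 0.088223 > 0 → root in [0.800500, 0.877938]
step 5: m = 0.839219, f(m) = 0.018328 > 0 → root in [0.800500, 0.839219]
Midpoint of [0.800500, 0.839219] = 0.819859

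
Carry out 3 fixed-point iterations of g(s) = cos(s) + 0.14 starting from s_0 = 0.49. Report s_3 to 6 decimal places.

s_1 = g(0.490000) = 1.022333
s_2 = g(1.022333) = 0.661377
s_3 = g(0.661377) = 0.929147

0.929147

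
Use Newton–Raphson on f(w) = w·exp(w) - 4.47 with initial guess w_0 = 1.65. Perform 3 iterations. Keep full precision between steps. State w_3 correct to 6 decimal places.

1.263522

Newton update: w ← w − f(w)/f'(w).
f'(w) = (w + 1)·exp(w)
w_0 = 1.650000: f = 4.121517, f' = 13.798497 → w_1 = 1.650000 - (4.121517)/(13.798497) = 1.351307
w_1 = 1.351307: f = 0.749382, f' = 9.081852 → w_2 = 1.351307 - (0.749382)/(9.081852) = 1.268793
w_2 = 1.268793: f = 0.042532, f' = 8.069088 → w_3 = 1.268793 - (0.042532)/(8.069088) = 1.263522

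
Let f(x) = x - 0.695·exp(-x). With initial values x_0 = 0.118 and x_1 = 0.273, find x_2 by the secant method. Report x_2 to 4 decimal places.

0.4358

f(x_0) = -0.499644, f(x_1) = -0.255959
x_2 = 0.273000 - (-0.255959)·(0.273000 - 0.118000)/(-0.255959 - (-0.499644)) = 0.435808; f(x_2) = -0.013678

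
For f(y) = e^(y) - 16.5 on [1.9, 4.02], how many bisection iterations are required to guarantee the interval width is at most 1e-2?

8

Initial width b − a = 4.02 − 1.9 = 2.120000.
After n steps the width is (b−a)/2^n; need (b−a)/2^n ≤ 1e-2.
So n ≥ log₂(2.120000/1e-2) = log₂(212.0000) ≈ 7.7279.
Hence n = 8.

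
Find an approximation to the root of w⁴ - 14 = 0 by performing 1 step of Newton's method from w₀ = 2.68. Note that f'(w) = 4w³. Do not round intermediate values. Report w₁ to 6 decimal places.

w_0 = 2.680000: f = 37.586870, f' = 76.995328 → w_1 = 2.680000 - (37.586870)/(76.995328) = 2.191829

2.191829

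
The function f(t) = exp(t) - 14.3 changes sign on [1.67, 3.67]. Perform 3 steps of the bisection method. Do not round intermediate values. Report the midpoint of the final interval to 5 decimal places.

f(1.670000) = -8.987832, f(3.670000) = 24.951906 (opposite signs)
step 1: m = 2.670000, f(m) = 0.139969 > 0 → root in [1.670000, 2.670000]
step 2: m = 2.170000, f(m) = -5.541716 < 0 → root in [2.170000, 2.670000]
step 3: m = 2.420000, f(m) = -3.054141 < 0 → root in [2.420000, 2.670000]
Midpoint of [2.420000, 2.670000] = 2.545000

2.54500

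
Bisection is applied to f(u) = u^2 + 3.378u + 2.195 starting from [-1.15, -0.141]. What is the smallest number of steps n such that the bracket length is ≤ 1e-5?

17

Initial width b − a = -0.141 − -1.15 = 1.009000.
After n steps the width is (b−a)/2^n; need (b−a)/2^n ≤ 1e-5.
So n ≥ log₂(1.009000/1e-5) = log₂(100900.0000) ≈ 16.6226.
Hence n = 17.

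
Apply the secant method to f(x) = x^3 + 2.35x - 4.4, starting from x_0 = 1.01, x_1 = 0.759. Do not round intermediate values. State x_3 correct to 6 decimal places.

1.166699

f(x_0) = -0.996199, f(x_1) = -2.179105
x_2 = 0.759000 - (-2.179105)·(0.759000 - 1.010000)/(-2.179105 - (-0.996199)) = 1.221383; f(x_2) = 0.292279
x_3 = 1.221383 - (0.292279)·(1.221383 - 0.759000)/(0.292279 - (-2.179105)) = 1.166699; f(x_3) = -0.070163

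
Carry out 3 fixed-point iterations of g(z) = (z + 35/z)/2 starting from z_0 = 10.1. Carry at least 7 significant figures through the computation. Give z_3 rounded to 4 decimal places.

5.9163

z_1 = g(10.100000) = 6.782673
z_2 = g(6.782673) = 5.971440
z_3 = g(5.971440) = 5.916336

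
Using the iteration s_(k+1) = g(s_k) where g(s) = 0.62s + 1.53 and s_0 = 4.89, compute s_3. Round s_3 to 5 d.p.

s_1 = g(4.890000) = 4.561800
s_2 = g(4.561800) = 4.358316
s_3 = g(4.358316) = 4.232156

4.23216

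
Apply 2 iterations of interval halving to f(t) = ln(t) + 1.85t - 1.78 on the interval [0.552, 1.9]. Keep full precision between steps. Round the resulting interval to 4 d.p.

f(0.552000) = -1.353007, f(1.900000) = 2.376854 (opposite signs)
step 1: m = 1.226000, f(m) = 0.691857 > 0 → root in [0.552000, 1.226000]
step 2: m = 0.889000, f(m) = -0.253008 < 0 → root in [0.889000, 1.226000]

[0.8890, 1.2260]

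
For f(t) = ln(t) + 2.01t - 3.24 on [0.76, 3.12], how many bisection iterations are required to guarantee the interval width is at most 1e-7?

Initial width b − a = 3.12 − 0.76 = 2.360000.
After n steps the width is (b−a)/2^n; need (b−a)/2^n ≤ 1e-7.
So n ≥ log₂(2.360000/1e-7) = log₂(23600000.0000) ≈ 24.4923.
Hence n = 25.

25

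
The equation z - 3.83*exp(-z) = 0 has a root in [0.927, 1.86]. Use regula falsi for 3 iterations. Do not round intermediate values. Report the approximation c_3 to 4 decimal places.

f(0.927000) = -0.588681, f(1.860000) = 1.263774
step 1: c = 1.223493, f(c) = 0.096704 > 0 → new bracket [0.927000, 1.223493]
step 2: c = 1.181659, f(c) = 0.006733 > 0 → new bracket [0.927000, 1.181659]
step 3: c = 1.178780, f(c) = 0.000465 > 0 → new bracket [0.927000, 1.178780]

1.1788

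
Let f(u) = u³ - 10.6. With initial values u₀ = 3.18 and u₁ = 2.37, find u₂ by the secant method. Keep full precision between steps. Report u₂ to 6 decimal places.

2.253432

f(u_0) = 21.557432, f(u_1) = 2.712053
u_2 = 2.370000 - (2.712053)·(2.370000 - 3.180000)/(2.712053 - (21.557432)) = 2.253432; f(u_2) = 0.842832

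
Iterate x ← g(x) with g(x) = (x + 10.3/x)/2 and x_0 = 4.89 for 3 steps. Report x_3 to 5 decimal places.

3.20938

x_1 = g(4.890000) = 3.498170
x_2 = g(3.498170) = 3.221283
x_3 = g(3.221283) = 3.209383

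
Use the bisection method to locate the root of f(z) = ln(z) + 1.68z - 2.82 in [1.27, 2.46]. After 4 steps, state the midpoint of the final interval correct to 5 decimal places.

f(1.270000) = -0.447383, f(2.460000) = 2.212961 (opposite signs)
step 1: m = 1.865000, f(m) = 0.936461 > 0 → root in [1.270000, 1.865000]
step 2: m = 1.567500, f(m) = 0.262882 > 0 → root in [1.270000, 1.567500]
step 3: m = 1.418750, f(m) = -0.086724 < 0 → root in [1.418750, 1.567500]
step 4: m = 1.493125, f(m) = 0.089321 > 0 → root in [1.418750, 1.493125]
Midpoint of [1.418750, 1.493125] = 1.455938

1.45594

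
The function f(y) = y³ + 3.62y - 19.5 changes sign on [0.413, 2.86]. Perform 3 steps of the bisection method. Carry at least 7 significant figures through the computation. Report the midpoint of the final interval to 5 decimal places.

f(0.413000) = -17.934495, f(2.860000) = 14.246856 (opposite signs)
step 1: m = 1.636500, f(m) = -9.193107 < 0 → root in [1.636500, 2.860000]
step 2: m = 2.248250, f(m) = 0.002733 > 0 → root in [1.636500, 2.248250]
step 3: m = 1.942375, f(m) = -5.140370 < 0 → root in [1.942375, 2.248250]
Midpoint of [1.942375, 2.248250] = 2.095312

2.09531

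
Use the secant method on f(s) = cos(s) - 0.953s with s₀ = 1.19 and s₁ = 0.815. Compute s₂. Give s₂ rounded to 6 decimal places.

0.764284

Secant update: s_(k+1) = s_k − f(s_k)·(s_k − s_(k-1))/(f(s_k) − f(s_(k-1))).
f(s_0) = -0.762410, f(s_1) = -0.090827
s_2 = 0.815000 - (-0.090827)·(0.815000 - 1.190000)/(-0.090827 - (-0.762410)) = 0.764284; f(s_2) = -0.006485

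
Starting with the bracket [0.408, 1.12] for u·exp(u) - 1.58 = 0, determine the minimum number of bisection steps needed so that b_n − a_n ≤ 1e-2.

Initial width b − a = 1.12 − 0.408 = 0.712000.
After n steps the width is (b−a)/2^n; need (b−a)/2^n ≤ 1e-2.
So n ≥ log₂(0.712000/1e-2) = log₂(71.2000) ≈ 6.1538.
Hence n = 7.

7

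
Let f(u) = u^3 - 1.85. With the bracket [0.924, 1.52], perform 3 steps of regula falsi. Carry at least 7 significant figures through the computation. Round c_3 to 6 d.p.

1.224499

False-position update: c = (a·f(b) − b·f(a))/(f(b) − f(a)); replace the endpoint whose sign matches f(c).
f(0.924000) = -1.061111, f(1.520000) = 1.661808
step 1: c = 1.156259, f(c) = -0.304157 < 0 → new bracket [1.156259, 1.520000]
step 2: c = 1.212534, f(c) = -0.067286 < 0 → new bracket [1.212534, 1.520000]
step 3: c = 1.224499, f(c) = -0.013991 < 0 → new bracket [1.224499, 1.520000]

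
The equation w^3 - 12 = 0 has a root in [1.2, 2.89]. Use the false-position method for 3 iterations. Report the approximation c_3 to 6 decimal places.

f(1.200000) = -10.272000, f(2.890000) = 12.137569
step 1: c = 1.974655, f(c) = -4.300305 < 0 → new bracket [1.974655, 2.890000]
step 2: c = 2.214118, f(c) = -1.145691 < 0 → new bracket [2.214118, 2.890000]
step 3: c = 2.272413, f(c) = -0.265573 < 0 → new bracket [2.272413, 2.890000]

2.272413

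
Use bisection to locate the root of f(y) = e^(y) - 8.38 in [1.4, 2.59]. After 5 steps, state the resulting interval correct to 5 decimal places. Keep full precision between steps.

f(1.400000) = -4.324800, f(2.590000) = 4.949772 (opposite signs)
step 1: m = 1.995000, f(m) = -1.027797 < 0 → root in [1.995000, 2.590000]
step 2: m = 2.292500, f(m) = 1.519656 > 0 → root in [1.995000, 2.292500]
step 3: m = 2.143750, f(m) = 0.151370 > 0 → root in [1.995000, 2.143750]
step 4: m = 2.069375, f(m) = -0.460128 < 0 → root in [2.069375, 2.143750]
step 5: m = 2.106562, f(m) = -0.160063 < 0 → root in [2.106562, 2.143750]

[2.10656, 2.14375]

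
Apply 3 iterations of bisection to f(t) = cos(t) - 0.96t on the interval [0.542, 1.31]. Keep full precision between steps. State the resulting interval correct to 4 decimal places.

f(0.542000) = 0.336359, f(1.310000) = -0.999750 (opposite signs)
step 1: m = 0.926000, f(m) = -0.287924 < 0 → root in [0.542000, 0.926000]
step 2: m = 0.734000, f(m) = 0.037861 > 0 → root in [0.734000, 0.926000]
step 3: m = 0.830000, f(m) = -0.121924 < 0 → root in [0.734000, 0.830000]

[0.7340, 0.8300]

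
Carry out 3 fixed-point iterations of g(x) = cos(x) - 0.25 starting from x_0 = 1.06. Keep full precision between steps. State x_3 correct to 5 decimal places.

0.50075

x_1 = g(1.060000) = 0.238872
x_2 = g(0.238872) = 0.721605
x_3 = g(0.721605) = 0.500746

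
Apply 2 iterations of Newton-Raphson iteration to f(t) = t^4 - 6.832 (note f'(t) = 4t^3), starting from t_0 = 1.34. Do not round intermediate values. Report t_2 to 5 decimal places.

t_0 = 1.340000: f = -3.607821, f' = 9.624416 → t_1 = 1.340000 - (-3.607821)/(9.624416) = 1.714861
t_1 = 1.714861: f = 1.816005, f' = 20.171907 → t_2 = 1.714861 - (1.816005)/(20.171907) = 1.624835

1.62483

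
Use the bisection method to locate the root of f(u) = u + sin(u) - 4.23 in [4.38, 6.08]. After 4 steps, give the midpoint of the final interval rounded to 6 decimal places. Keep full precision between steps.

f(4.380000) = -0.795266, f(6.080000) = 1.648210 (opposite signs)
step 1: m = 5.230000, f(m) = 0.130996 > 0 → root in [4.380000, 5.230000]
step 2: m = 4.805000, f(m) = -0.420715 < 0 → root in [4.805000, 5.230000]
step 3: m = 5.017500, f(m) = -0.166314 < 0 → root in [5.017500, 5.230000]
step 4: m = 5.123750, f(m) = -0.022827 < 0 → root in [5.123750, 5.230000]
Midpoint of [5.123750, 5.230000] = 5.176875

5.176875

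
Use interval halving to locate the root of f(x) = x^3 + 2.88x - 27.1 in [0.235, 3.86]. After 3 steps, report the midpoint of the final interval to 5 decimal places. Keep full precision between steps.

f(0.235000) = -26.410222, f(3.860000) = 41.529256 (opposite signs)
step 1: m = 2.047500, f(m) = -12.619555 < 0 → root in [2.047500, 3.860000]
step 2: m = 2.953750, f(m) = 7.177203 > 0 → root in [2.047500, 2.953750]
step 3: m = 2.500625, f(m) = -4.261478 < 0 → root in [2.500625, 2.953750]
Midpoint of [2.500625, 2.953750] = 2.727187

2.72719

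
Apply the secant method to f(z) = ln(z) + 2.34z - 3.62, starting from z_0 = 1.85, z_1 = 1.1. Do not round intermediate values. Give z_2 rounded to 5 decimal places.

1.41343

f(z_0) = 1.324186, f(z_1) = -0.950690
z_2 = 1.100000 - (-0.950690)·(1.100000 - 1.850000)/(-0.950690 - (1.324186)) = 1.413431; f(z_2) = 0.033450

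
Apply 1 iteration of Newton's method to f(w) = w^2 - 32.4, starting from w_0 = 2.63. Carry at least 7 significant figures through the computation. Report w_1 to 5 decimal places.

Newton update: w ← w − f(w)/f'(w).
f'(w) = 2w
w_0 = 2.630000: f = -25.483100, f' = 5.260000 → w_1 = 2.630000 - (-25.483100)/(5.260000) = 7.474696

7.47470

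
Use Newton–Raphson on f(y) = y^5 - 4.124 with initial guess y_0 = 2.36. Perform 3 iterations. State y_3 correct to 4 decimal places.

1.4025

f'(y) = 5y^4
y_0 = 2.360000: f = 69.084248, f' = 155.102221 → y_1 = 2.360000 - (69.084248)/(155.102221) = 1.914589
y_1 = 1.914589: f = 21.602322, f' = 67.184976 → y_2 = 1.914589 - (21.602322)/(67.184976) = 1.593054
y_2 = 1.593054: f = 6.136118, f' = 32.202671 → y_3 = 1.593054 - (6.136118)/(32.202671) = 1.402507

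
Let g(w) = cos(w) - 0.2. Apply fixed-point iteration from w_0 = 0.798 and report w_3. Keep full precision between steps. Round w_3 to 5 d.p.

w_1 = g(0.798000) = 0.498140
w_2 = g(0.498140) = 0.678473
w_3 = g(0.678473) = 0.578532

0.57853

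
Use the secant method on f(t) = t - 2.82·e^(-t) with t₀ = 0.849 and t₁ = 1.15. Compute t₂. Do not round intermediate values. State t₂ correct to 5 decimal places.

Secant update: t_(k+1) = t_k − f(t_k)·(t_k − t_(k-1))/(f(t_k) − f(t_(k-1))).
f(t_0) = -0.357516, f(t_1) = 0.257084
t_2 = 1.150000 - (0.257084)·(1.150000 - 0.849000)/(0.257084 - (-0.357516)) = 1.024093; f(t_2) = 0.011369

1.02409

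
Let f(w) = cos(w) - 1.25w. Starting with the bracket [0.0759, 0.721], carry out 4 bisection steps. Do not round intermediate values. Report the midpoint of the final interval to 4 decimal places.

f(0.075900) = 0.902246, f(0.721000) = -0.150104 (opposite signs)
step 1: m = 0.398450, f(m) = 0.423601 > 0 → root in [0.398450, 0.721000]
step 2: m = 0.559725, f(m) = 0.147745 > 0 → root in [0.559725, 0.721000]
step 3: m = 0.640362, f(m) = 0.001426 > 0 → root in [0.640362, 0.721000]
step 4: m = 0.680681, f(m) = -0.073707 < 0 → root in [0.640362, 0.680681]
Midpoint of [0.640362, 0.680681] = 0.660522

0.6605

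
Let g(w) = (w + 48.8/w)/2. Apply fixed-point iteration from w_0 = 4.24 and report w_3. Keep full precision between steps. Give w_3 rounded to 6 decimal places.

6.985879

w_1 = g(4.240000) = 7.874717
w_2 = g(7.874717) = 7.035883
w_3 = g(7.035883) = 6.985879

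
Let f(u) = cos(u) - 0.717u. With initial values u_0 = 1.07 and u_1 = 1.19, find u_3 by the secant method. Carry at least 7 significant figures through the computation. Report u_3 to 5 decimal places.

f(u_0) = -0.287066, f(u_1) = -0.481570
u_2 = 1.190000 - (-0.481570)·(1.190000 - 1.070000)/(-0.481570 - (-0.287066)) = 0.892894; f(u_2) = -0.013044
u_3 = 0.892894 - (-0.013044)·(0.892894 - 1.190000)/(-0.013044 - (-0.481570)) = 0.884622; f(u_3) = -0.000692

0.88462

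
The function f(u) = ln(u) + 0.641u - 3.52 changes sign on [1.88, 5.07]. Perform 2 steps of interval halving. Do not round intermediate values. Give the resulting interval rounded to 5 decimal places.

[3.47500, 4.27250]

f(1.880000) = -1.683648, f(5.070000) = 1.353211 (opposite signs)
step 1: m = 3.475000, f(m) = -0.046931 < 0 → root in [3.475000, 5.070000]
step 2: m = 4.272500, f(m) = 0.670872 > 0 → root in [3.475000, 4.272500]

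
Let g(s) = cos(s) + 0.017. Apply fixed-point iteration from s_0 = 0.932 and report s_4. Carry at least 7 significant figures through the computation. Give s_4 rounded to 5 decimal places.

s_1 = g(0.932000) = 0.613230
s_2 = g(0.613230) = 0.834794
s_3 = g(0.834794) = 0.688331
s_4 = g(0.688331) = 0.789308

0.78931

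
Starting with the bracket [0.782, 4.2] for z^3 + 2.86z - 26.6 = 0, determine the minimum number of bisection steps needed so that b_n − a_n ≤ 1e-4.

Initial width b − a = 4.2 − 0.782 = 3.418000.
After n steps the width is (b−a)/2^n; need (b−a)/2^n ≤ 1e-4.
So n ≥ log₂(3.418000/1e-4) = log₂(34180.0000) ≈ 15.0609.
Hence n = 16.

16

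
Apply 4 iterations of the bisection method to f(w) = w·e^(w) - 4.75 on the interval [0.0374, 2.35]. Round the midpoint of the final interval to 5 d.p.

1.26597

f(0.037400) = -4.711175, f(2.350000) = 19.891089 (opposite signs)
step 1: m = 1.193700, f(m) = -0.811666 < 0 → root in [1.193700, 2.350000]
step 2: m = 1.771850, f(m) = 5.671534 > 0 → root in [1.193700, 1.771850]
step 3: m = 1.482775, f(m) = 1.781851 > 0 → root in [1.193700, 1.482775]
step 4: m = 1.338237, f(m) = 0.351787 > 0 → root in [1.193700, 1.338237]
Midpoint of [1.193700, 1.338237] = 1.265969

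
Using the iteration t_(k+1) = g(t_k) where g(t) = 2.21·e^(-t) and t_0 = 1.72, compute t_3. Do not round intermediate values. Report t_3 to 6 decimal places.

0.499202

t_1 = g(1.720000) = 0.395736
t_2 = g(0.395736) = 1.487737
t_3 = g(1.487737) = 0.499202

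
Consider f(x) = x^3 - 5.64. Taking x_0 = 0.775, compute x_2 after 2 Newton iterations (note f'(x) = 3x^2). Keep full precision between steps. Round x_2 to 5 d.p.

Newton update: x ← x − f(x)/f'(x).
x_0 = 0.775000: f = -5.174516, f' = 1.801875 → x_1 = 0.775000 - (-5.174516)/(1.801875) = 3.646740
x_1 = 3.646740: f = 42.856928, f' = 39.896127 → x_2 = 3.646740 - (42.856928)/(39.896127) = 2.572527

2.57253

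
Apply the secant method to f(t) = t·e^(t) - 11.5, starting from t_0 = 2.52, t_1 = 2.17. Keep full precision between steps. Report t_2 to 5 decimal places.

f(t_0) = 19.820064, f(t_1) = 7.505476
t_2 = 2.170000 - (7.505476)·(2.170000 - 2.520000)/(7.505476 - (19.820064)) = 1.956683; f(t_2) = 2.345122

1.95668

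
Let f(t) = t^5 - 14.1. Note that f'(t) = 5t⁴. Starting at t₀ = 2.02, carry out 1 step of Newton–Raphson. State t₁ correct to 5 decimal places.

t_0 = 2.020000: f = 19.532322, f' = 83.248321 → t_1 = 2.020000 - (19.532322)/(83.248321) = 1.785373

1.78537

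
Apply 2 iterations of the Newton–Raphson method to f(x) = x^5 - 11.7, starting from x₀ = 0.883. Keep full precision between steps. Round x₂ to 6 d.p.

3.649931

Newton update: x ← x − f(x)/f'(x).
f'(x) = 5x⁴
x_0 = 0.883000: f = -11.163211, f' = 3.039575 → x_1 = 0.883000 - (-11.163211)/(3.039575) = 4.555623
x_1 = 4.555623: f = 1950.479626, f' = 2153.580022 → x_2 = 4.555623 - (1950.479626)/(2153.580022) = 3.649931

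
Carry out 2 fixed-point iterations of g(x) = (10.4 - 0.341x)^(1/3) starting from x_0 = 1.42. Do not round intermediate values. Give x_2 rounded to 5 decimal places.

x_1 = g(1.420000) = 2.148369
x_2 = g(2.148369) = 2.130280

2.13028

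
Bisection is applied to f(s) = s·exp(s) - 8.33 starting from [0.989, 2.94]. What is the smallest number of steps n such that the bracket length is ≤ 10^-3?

Initial width b − a = 2.94 − 0.989 = 1.951000.
After n steps the width is (b−a)/2^n; need (b−a)/2^n ≤ 10^-3.
So n ≥ log₂(1.951000/10^-3) = log₂(1951.0000) ≈ 10.9300.
Hence n = 11.

11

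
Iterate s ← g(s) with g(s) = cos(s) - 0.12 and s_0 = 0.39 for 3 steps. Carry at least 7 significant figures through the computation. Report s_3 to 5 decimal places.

0.72018

s_1 = g(0.390000) = 0.804909
s_2 = g(0.804909) = 0.573177
s_3 = g(0.573177) = 0.720182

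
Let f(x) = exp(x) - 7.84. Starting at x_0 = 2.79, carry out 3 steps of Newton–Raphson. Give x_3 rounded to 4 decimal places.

f'(x) = exp(x)
x_0 = 2.790000: f = 8.441020, f' = 16.281020 → x_1 = 2.790000 - (8.441020)/(16.281020) = 2.271542
x_1 = 2.271542: f = 1.854341, f' = 9.694341 → x_2 = 2.271542 - (1.854341)/(9.694341) = 2.080262
x_2 = 2.080262: f = 0.166563, f' = 8.006563 → x_3 = 2.080262 - (0.166563)/(8.006563) = 2.059458

2.0595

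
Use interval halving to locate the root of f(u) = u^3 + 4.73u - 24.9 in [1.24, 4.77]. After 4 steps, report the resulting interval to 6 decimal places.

f(1.240000) = -17.128176, f(4.770000) = 106.193433 (opposite signs)
step 1: m = 3.005000, f(m) = 16.448875 > 0 → root in [1.240000, 3.005000]
step 2: m = 2.122500, f(m) = -5.298699 < 0 → root in [2.122500, 3.005000]
step 3: m = 2.563750, f(m) = 4.077590 > 0 → root in [2.122500, 2.563750]
step 4: m = 2.343125, f(m) = -0.952712 < 0 → root in [2.343125, 2.563750]

[2.343125, 2.563750]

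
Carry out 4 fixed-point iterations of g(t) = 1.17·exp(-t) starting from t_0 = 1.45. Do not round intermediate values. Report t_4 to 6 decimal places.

t_1 = g(1.450000) = 0.274447
t_2 = g(0.274447) = 0.889191
t_3 = g(0.889191) = 0.480856
t_4 = g(0.480856) = 0.723357

0.723357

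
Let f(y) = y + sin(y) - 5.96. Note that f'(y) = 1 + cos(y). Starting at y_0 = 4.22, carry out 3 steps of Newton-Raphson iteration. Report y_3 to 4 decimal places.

-40.3253

y_0 = 4.220000: f = -2.621206, f' = 0.527268 → y_1 = 4.220000 - (-2.621206)/(0.527268) = 9.191301
y_1 = 9.191301: f = 3.462663, f' = 0.027132 → y_2 = 9.191301 - (3.462663)/(0.027132) = -118.431142
y_2 = -118.431142: f = -123.578088, f' = 1.582188 → y_3 = -118.431142 - (-123.578088)/(1.582188) = -40.325335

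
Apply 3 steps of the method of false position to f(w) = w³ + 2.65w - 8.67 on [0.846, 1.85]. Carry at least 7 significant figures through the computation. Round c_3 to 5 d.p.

f(0.846000) = -5.822604, f(1.850000) = 2.564125
step 1: c = 1.543041, f(c) = -0.906998 < 0 → new bracket [1.543041, 1.850000]
step 2: c = 1.623249, f(c) = -0.091232 < 0 → new bracket [1.623249, 1.850000]
step 3: c = 1.631040, f(c) = -0.008707 < 0 → new bracket [1.631040, 1.850000]

1.63104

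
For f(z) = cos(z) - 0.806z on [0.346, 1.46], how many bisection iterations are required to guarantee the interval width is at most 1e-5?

Initial width b − a = 1.46 − 0.346 = 1.114000.
After n steps the width is (b−a)/2^n; need (b−a)/2^n ≤ 1e-5.
So n ≥ log₂(1.114000/1e-5) = log₂(111400.0000) ≈ 16.7654.
Hence n = 17.

17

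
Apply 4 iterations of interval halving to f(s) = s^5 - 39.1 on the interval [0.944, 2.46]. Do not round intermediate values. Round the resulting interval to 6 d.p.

[2.081000, 2.175750]

f(0.944000) = -38.350348, f(2.460000) = 50.989782 (opposite signs)
step 1: m = 1.702000, f(m) = -24.817712 < 0 → root in [1.702000, 2.460000]
step 2: m = 2.081000, f(m) = -0.073428 < 0 → root in [2.081000, 2.460000]
step 3: m = 2.270500, f(m) = 21.240309 > 0 → root in [2.081000, 2.270500]
step 4: m = 2.175750, f(m) = 9.657896 > 0 → root in [2.081000, 2.175750]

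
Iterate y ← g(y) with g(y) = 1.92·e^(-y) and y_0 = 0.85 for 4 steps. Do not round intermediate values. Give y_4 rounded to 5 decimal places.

y_1 = g(0.850000) = 0.820637
y_2 = g(0.820637) = 0.845091
y_3 = g(0.845091) = 0.824675
y_4 = g(0.824675) = 0.841684

0.84168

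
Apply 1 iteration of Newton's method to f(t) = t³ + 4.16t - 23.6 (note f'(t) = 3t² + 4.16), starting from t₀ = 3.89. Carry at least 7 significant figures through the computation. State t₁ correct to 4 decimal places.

Newton update: t ← t − f(t)/f'(t).
t_0 = 3.890000: f = 51.446269, f' = 49.556300 → t_1 = 3.890000 - (51.446269)/(49.556300) = 2.851862

2.8519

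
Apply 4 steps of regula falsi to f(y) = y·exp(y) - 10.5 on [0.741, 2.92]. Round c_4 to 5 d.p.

False-position update: c = (a·f(b) − b·f(a))/(f(b) − f(a)); replace the endpoint whose sign matches f(c).
f(0.741000) = -8.945358, f(2.920000) = 43.640559
step 1: c = 1.111668, f(c) = -7.121167 < 0 → new bracket [1.111668, 2.920000]
step 2: c = 1.365352, f(c) = -5.151775 < 0 → new bracket [1.365352, 2.920000]
step 3: c = 1.529501, f(c) = -3.440019 < 0 → new bracket [1.529501, 2.920000]
step 4: c = 1.631100, f(c) = -2.165908 < 0 → new bracket [1.631100, 2.920000]

1.63110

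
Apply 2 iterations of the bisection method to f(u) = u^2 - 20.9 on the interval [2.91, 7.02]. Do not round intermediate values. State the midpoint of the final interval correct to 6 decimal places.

4.451250

f(2.910000) = -12.431900, f(7.020000) = 28.380400 (opposite signs)
step 1: m = 4.965000, f(m) = 3.751225 > 0 → root in [2.910000, 4.965000]
step 2: m = 3.937500, f(m) = -5.396094 < 0 → root in [3.937500, 4.965000]
Midpoint of [3.937500, 4.965000] = 4.451250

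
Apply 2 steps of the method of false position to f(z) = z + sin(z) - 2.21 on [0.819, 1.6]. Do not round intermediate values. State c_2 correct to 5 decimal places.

1.26532

f(0.819000) = -0.660537, f(1.600000) = 0.389574
step 1: c = 1.310262, f(c) = 0.066514 > 0 → new bracket [0.819000, 1.310262]
step 2: c = 1.265319, f(c) = 0.009022 > 0 → new bracket [0.819000, 1.265319]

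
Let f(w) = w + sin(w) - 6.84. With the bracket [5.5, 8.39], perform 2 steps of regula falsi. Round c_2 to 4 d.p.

6.5645

False-position update: c = (a·f(b) − b·f(a))/(f(b) − f(a)); replace the endpoint whose sign matches f(c).
f(5.500000) = -2.045540, f(8.390000) = 2.409749
step 1: c = 6.826875, f(c) = 0.504172 > 0 → new bracket [5.500000, 6.826875]
step 2: c = 6.564503, f(c) = 0.002125 > 0 → new bracket [5.500000, 6.564503]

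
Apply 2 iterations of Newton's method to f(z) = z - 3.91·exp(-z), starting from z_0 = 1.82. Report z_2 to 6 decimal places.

f'(z) = 1 + 3.91·exp(-z)
z_0 = 1.820000: f = 1.186479, f' = 1.633521 → z_1 = 1.820000 - (1.186479)/(1.633521) = 1.093667
z_1 = 1.093667: f = -0.216127, f' = 2.309794 → z_2 = 1.093667 - (-0.216127)/(2.309794) = 1.187237

1.187237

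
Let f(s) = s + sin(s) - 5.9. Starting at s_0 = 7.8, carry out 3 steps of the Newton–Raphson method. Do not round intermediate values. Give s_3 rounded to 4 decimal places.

Newton update: s ← s − f(s)/f'(s).
f'(s) = 1 + cos(s)
s_0 = 7.800000: f = 2.898543, f' = 1.053955 → s_1 = 7.800000 - (2.898543)/(1.053955) = 5.049843
s_1 = 5.049843: f = -1.793758, f' = 1.331085 → s_2 = 5.049843 - (-1.793758)/(1.331085) = 6.397433
s_2 = 6.397433: f = 0.611433, f' = 1.993481 → s_3 = 6.397433 - (0.611433)/(1.993481) = 6.090717

6.0907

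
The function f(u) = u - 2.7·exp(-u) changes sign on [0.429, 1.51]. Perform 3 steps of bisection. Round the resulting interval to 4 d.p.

f(0.429000) = -1.329132, f(1.510000) = 0.913543 (opposite signs)
step 1: m = 0.969500, f(m) = -0.054536 < 0 → root in [0.969500, 1.510000]
step 2: m = 1.239750, f(m) = 0.458217 > 0 → root in [0.969500, 1.239750]
step 3: m = 1.104625, f(m) = 0.210020 > 0 → root in [0.969500, 1.104625]

[0.9695, 1.1046]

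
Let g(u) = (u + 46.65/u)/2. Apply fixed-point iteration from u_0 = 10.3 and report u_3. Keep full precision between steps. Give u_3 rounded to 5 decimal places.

6.83012

u_1 = g(10.300000) = 7.414563
u_2 = g(7.414563) = 6.853118
u_3 = g(6.853118) = 6.830119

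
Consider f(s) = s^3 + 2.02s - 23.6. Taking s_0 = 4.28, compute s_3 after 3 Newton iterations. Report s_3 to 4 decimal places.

f'(s) = 3s^2 + 2.02
s_0 = 4.280000: f = 63.448352, f' = 56.975200 → s_1 = 4.280000 - (63.448352)/(56.975200) = 3.166386
s_1 = 3.166386: f = 14.542303, f' = 32.098010 → s_2 = 3.166386 - (14.542303)/(32.098010) = 2.713327
s_2 = 2.713327: f = 1.856827, f' = 24.106433 → s_3 = 2.713327 - (1.856827)/(24.106433) = 2.636301

2.6363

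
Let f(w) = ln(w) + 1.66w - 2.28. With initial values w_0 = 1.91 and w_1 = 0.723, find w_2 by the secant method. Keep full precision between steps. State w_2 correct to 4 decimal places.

Secant update: w_(k+1) = w_k − f(w_k)·(w_k − w_(k-1))/(f(w_k) − f(w_(k-1))).
f(w_0) = 1.537703, f(w_1) = -1.404166
w_2 = 0.723000 - (-1.404166)·(0.723000 - 1.910000)/(-1.404166 - (1.537703)) = 1.289560; f(w_2) = 0.114970

1.2896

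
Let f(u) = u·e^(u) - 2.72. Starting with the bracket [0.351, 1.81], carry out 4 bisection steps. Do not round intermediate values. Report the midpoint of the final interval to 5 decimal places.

1.03491

f(0.351000) = -2.221409, f(1.810000) = 8.339910 (opposite signs)
step 1: m = 1.080500, f(m) = 0.463318 > 0 → root in [0.351000, 1.080500]
step 2: m = 0.715750, f(m) = -1.255776 < 0 → root in [0.715750, 1.080500]
step 3: m = 0.898125, f(m) = -0.515107 < 0 → root in [0.898125, 1.080500]
step 4: m = 0.989313, f(m) = -0.059358 < 0 → root in [0.989313, 1.080500]
Midpoint of [0.989313, 1.080500] = 1.034906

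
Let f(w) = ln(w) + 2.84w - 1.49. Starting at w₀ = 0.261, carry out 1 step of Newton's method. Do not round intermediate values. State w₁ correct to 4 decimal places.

0.5746

f'(w) = 1/w + 2.84
w_0 = 0.261000: f = -2.091995, f' = 6.671418 → w_1 = 0.261000 - (-2.091995)/(6.671418) = 0.574576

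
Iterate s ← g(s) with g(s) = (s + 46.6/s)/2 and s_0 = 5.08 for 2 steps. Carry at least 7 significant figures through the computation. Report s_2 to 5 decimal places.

6.83274

s_1 = g(5.080000) = 7.126614
s_2 = g(7.126614) = 6.832742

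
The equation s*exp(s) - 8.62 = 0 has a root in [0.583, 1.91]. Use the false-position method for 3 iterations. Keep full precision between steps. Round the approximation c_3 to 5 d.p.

1.64562

f(0.583000) = -7.575611, f(1.910000) = 4.278400
step 1: c = 1.431054, f(c) = -2.633754 < 0 → new bracket [1.431054, 1.910000]
step 2: c = 1.613548, f(c) = -0.519037 < 0 → new bracket [1.613548, 1.910000]
step 3: c = 1.645621, f(c) = -0.088725 < 0 → new bracket [1.645621, 1.910000]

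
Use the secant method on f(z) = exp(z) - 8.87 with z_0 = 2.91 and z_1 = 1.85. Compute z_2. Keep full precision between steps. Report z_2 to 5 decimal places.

f(z_0) = 9.486799, f(z_1) = -2.510180
z_2 = 1.850000 - (-2.510180)·(1.850000 - 2.910000)/(-2.510180 - (9.486799)) = 2.071788; f(z_2) = -0.930991

2.07179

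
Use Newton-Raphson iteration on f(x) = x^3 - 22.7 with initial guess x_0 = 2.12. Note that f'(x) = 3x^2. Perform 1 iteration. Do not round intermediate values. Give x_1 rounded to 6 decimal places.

Newton update: x ← x − f(x)/f'(x).
x_0 = 2.120000: f = -13.171872, f' = 13.483200 → x_1 = 2.120000 - (-13.171872)/(13.483200) = 3.096910

3.096910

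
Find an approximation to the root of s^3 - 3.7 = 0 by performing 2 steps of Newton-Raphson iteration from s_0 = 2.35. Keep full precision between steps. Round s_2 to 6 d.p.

1.578256

f'(s) = 3s^2
s_0 = 2.350000: f = 9.277875, f' = 16.567500 → s_1 = 2.350000 - (9.277875)/(16.567500) = 1.789995
s_1 = 1.789995: f = 2.035295, f' = 9.612251 → s_2 = 1.789995 - (2.035295)/(9.612251) = 1.578256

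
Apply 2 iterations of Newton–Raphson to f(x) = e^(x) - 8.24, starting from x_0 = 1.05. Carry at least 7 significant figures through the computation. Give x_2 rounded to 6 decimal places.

2.371947

f'(x) = e^(x)
x_0 = 1.050000: f = -5.382349, f' = 2.857651 → x_1 = 1.050000 - (-5.382349)/(2.857651) = 2.933487
x_1 = 2.933487: f = 10.553049, f' = 18.793049 → x_2 = 2.933487 - (10.553049)/(18.793049) = 2.371947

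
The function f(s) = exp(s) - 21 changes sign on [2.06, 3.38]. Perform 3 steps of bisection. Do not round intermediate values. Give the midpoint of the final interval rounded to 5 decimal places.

f(2.060000) = -13.154030, f(3.380000) = 8.370771 (opposite signs)
step 1: m = 2.720000, f(m) = -5.819678 < 0 → root in [2.720000, 3.380000]
step 2: m = 3.050000, f(m) = 0.115344 > 0 → root in [2.720000, 3.050000]
step 3: m = 2.885000, f(m) = -3.096432 < 0 → root in [2.885000, 3.050000]
Midpoint of [2.885000, 3.050000] = 2.967500

2.96750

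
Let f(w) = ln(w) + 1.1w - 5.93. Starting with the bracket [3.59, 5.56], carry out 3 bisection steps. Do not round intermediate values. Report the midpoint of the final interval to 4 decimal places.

f(3.590000) = -0.702848, f(5.560000) = 1.901598 (opposite signs)
step 1: m = 4.575000, f(m) = 0.623107 > 0 → root in [3.590000, 4.575000]
step 2: m = 4.082500, f(m) = -0.032540 < 0 → root in [4.082500, 4.575000]
step 3: m = 4.328750, f(m) = 0.296904 > 0 → root in [4.082500, 4.328750]
Midpoint of [4.082500, 4.328750] = 4.205625

4.2056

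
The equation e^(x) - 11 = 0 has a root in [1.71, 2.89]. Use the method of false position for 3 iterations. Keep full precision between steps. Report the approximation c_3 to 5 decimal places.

2.38896

f(1.710000) = -5.471039, f(2.890000) = 6.993310
step 1: c = 2.227943, f(c) = -1.719241 < 0 → new bracket [2.227943, 2.890000]
step 2: c = 2.358586, f(c) = -0.424009 < 0 → new bracket [2.358586, 2.890000]
step 3: c = 2.388965, f(c) = -0.097801 < 0 → new bracket [2.388965, 2.890000]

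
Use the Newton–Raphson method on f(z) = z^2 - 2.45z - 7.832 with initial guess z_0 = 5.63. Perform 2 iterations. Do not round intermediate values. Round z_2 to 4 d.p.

f'(z) = 2z - 2.45
z_0 = 5.630000: f = 10.071400, f' = 8.810000 → z_1 = 5.630000 - (10.071400)/(8.810000) = 4.486822
z_1 = 4.486822: f = 1.306856, f' = 6.523644 → z_2 = 4.486822 - (1.306856)/(6.523644) = 4.286496

4.2865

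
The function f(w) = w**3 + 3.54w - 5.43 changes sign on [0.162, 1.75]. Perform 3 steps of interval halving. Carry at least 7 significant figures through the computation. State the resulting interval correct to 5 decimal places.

f(0.162000) = -4.852268, f(1.750000) = 6.124375 (opposite signs)
step 1: m = 0.956000, f(m) = -1.172037 < 0 → root in [0.956000, 1.750000]
step 2: m = 1.353000, f(m) = 1.836434 > 0 → root in [0.956000, 1.353000]
step 3: m = 1.154500, f(m) = 0.195729 > 0 → root in [0.956000, 1.154500]

[0.95600, 1.15450]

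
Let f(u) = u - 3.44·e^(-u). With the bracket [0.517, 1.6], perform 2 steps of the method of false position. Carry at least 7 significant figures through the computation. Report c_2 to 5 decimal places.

1.13377

False-position update: c = (a·f(b) − b·f(a))/(f(b) − f(a)); replace the endpoint whose sign matches f(c).
f(0.517000) = -1.534295, f(1.600000) = 0.905476
step 1: c = 1.198065, f(c) = 0.159949 > 0 → new bracket [0.517000, 1.198065]
step 2: c = 1.133767, f(c) = 0.026711 > 0 → new bracket [0.517000, 1.133767]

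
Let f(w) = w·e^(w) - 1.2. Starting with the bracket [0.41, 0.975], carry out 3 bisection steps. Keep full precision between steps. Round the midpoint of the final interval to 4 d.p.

f(0.410000) = -0.582205, f(0.975000) = 1.384888 (opposite signs)
step 1: m = 0.692500, f(m) = 0.184104 > 0 → root in [0.410000, 0.692500]
step 2: m = 0.551250, f(m) = -0.243349 < 0 → root in [0.551250, 0.692500]
step 3: m = 0.621875, f(m) = -0.041810 < 0 → root in [0.621875, 0.692500]
Midpoint of [0.621875, 0.692500] = 0.657188

0.6572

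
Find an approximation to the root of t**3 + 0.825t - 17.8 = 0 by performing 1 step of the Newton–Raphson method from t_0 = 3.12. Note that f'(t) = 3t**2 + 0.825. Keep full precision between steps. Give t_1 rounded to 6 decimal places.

2.615630

Newton update: t ← t − f(t)/f'(t).
t_0 = 3.120000: f = 15.145328, f' = 30.028200 → t_1 = 3.120000 - (15.145328)/(30.028200) = 2.615630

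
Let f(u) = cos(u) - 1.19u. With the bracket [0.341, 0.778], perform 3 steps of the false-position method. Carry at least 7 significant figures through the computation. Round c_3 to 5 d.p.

0.66254

f(0.341000) = 0.536631, f(0.778000) = -0.213501
step 1: c = 0.653622, f(c) = 0.016077 > 0 → new bracket [0.653622, 0.778000]
step 2: c = 0.662332, f(c) = 0.000386 > 0 → new bracket [0.662332, 0.778000]
step 3: c = 0.662540, f(c) = 0.000009 > 0 → new bracket [0.662540, 0.778000]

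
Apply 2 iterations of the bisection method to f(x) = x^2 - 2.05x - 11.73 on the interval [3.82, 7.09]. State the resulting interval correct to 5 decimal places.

[3.82000, 4.63750]

f(3.820000) = -4.968600, f(7.090000) = 24.003600 (opposite signs)
step 1: m = 5.455000, f(m) = 6.844275 > 0 → root in [3.820000, 5.455000]
step 2: m = 4.637500, f(m) = 0.269531 > 0 → root in [3.820000, 4.637500]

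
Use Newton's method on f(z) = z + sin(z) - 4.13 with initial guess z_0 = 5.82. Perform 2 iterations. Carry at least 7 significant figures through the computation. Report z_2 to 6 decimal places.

f'(z) = 1 + cos(z)
z_0 = 5.820000: f = 1.243200, f' = 1.894634 → z_1 = 5.820000 - (1.243200)/(1.894634) = 5.163831
z_1 = 5.163831: f = 0.134012, f' = 1.436264 → z_2 = 5.163831 - (0.134012)/(1.436264) = 5.070525

5.070525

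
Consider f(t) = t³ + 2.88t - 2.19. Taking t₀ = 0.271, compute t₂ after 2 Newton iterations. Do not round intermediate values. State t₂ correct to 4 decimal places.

f'(t) = 3t² + 2.88
t_0 = 0.271000: f = -1.389617, f' = 3.100323 → t_1 = 0.271000 - (-1.389617)/(3.100323) = 0.719217
t_1 = 0.719217: f = 0.253377, f' = 4.431819 → t_2 = 0.719217 - (0.253377)/(4.431819) = 0.662045

0.6620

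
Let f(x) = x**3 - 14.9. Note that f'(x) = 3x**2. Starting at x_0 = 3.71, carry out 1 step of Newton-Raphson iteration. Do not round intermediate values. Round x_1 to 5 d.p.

x_0 = 3.710000: f = 36.164811, f' = 41.292300 → x_1 = 3.710000 - (36.164811)/(41.292300) = 2.834175

2.83418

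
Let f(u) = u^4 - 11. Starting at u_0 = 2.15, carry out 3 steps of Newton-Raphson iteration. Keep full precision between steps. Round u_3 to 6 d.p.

1.821171

f'(u) = 4u^3
u_0 = 2.150000: f = 10.367506, f' = 39.753500 → u_1 = 2.150000 - (10.367506)/(39.753500) = 1.889205
u_1 = 1.889205: f = 1.738448, f' = 26.971021 → u_2 = 1.889205 - (1.738448)/(26.971021) = 1.824749
u_2 = 1.824749: f = 0.086963, f' = 24.303534 → u_3 = 1.824749 - (0.086963)/(24.303534) = 1.821171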